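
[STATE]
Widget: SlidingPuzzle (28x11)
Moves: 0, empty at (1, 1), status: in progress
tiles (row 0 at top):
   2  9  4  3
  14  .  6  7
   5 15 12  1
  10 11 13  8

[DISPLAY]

┌────┬────┬────┬────┐       
│  2 │  9 │  4 │  3 │       
├────┼────┼────┼────┤       
│ 14 │    │  6 │  7 │       
├────┼────┼────┼────┤       
│  5 │ 15 │ 12 │  1 │       
├────┼────┼────┼────┤       
│ 10 │ 11 │ 13 │  8 │       
└────┴────┴────┴────┘       
Moves: 0                    
                            


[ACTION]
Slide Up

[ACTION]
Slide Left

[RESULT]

┌────┬────┬────┬────┐       
│  2 │  9 │  4 │  3 │       
├────┼────┼────┼────┤       
│ 14 │ 15 │  6 │  7 │       
├────┼────┼────┼────┤       
│  5 │ 12 │    │  1 │       
├────┼────┼────┼────┤       
│ 10 │ 11 │ 13 │  8 │       
└────┴────┴────┴────┘       
Moves: 2                    
                            


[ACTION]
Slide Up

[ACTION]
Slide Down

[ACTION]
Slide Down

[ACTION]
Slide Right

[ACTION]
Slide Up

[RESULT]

┌────┬────┬────┬────┐       
│  2 │  9 │  4 │  3 │       
├────┼────┼────┼────┤       
│ 14 │ 12 │ 15 │  7 │       
├────┼────┼────┼────┤       
│  5 │    │  6 │  1 │       
├────┼────┼────┼────┤       
│ 10 │ 11 │ 13 │  8 │       
└────┴────┴────┴────┘       
Moves: 7                    
                            


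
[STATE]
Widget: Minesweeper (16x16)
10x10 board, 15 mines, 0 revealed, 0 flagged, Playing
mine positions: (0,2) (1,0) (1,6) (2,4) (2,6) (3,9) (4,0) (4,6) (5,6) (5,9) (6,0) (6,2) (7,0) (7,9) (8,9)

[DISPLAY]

■■■■■■■■■■      
■■■■■■■■■■      
■■■■■■■■■■      
■■■■■■■■■■      
■■■■■■■■■■      
■■■■■■■■■■      
■■■■■■■■■■      
■■■■■■■■■■      
■■■■■■■■■■      
■■■■■■■■■■      
                
                
                
                
                
                


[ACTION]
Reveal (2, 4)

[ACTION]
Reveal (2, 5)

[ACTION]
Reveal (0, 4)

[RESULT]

■■✹■■■■■■■      
✹■■■■■✹■■■      
■■■■✹■✹■■■      
■■■■■■■■■✹      
✹■■■■■✹■■■      
■■■■■■✹■■✹      
✹■✹■■■■■■■      
✹■■■■■■■■✹      
■■■■■■■■■✹      
■■■■■■■■■■      
                
                
                
                
                
                


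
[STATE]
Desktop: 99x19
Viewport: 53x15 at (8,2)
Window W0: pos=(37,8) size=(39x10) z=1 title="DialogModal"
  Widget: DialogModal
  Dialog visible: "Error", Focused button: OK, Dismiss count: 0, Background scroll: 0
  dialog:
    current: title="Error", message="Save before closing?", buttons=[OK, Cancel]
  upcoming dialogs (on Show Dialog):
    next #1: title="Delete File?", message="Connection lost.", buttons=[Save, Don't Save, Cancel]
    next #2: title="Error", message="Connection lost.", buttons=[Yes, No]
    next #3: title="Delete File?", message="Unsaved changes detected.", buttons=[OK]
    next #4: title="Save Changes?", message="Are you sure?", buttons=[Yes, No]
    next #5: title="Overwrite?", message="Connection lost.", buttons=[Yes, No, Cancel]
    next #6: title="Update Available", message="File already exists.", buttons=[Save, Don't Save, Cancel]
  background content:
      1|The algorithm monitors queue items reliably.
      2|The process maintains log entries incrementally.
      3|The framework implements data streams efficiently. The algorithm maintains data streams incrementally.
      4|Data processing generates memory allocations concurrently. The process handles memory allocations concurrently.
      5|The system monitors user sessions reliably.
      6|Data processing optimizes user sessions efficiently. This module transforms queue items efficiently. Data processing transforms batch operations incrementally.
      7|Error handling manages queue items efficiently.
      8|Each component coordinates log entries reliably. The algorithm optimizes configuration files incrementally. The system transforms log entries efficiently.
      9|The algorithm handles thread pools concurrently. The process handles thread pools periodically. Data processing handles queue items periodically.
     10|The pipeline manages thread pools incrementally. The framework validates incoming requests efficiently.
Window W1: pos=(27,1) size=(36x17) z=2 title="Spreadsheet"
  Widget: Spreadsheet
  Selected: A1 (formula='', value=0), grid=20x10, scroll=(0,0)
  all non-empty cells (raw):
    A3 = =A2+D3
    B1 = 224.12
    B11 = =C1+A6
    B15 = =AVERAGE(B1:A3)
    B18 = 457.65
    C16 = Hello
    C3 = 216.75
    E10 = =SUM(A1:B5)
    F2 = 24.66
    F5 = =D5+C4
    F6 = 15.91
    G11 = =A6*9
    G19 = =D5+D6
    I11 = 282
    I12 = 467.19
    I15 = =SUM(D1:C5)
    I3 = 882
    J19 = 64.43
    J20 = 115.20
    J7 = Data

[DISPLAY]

                   ┃ Spreadsheet                     
                   ┠─────────────────────────────────
                   ┃A1:                              
                   ┃       A       B       C       D 
                   ┃---------------------------------
                   ┃  1      [0]  224.12       0     
                   ┃  2        0       0       0     
                   ┃  3        0       0  216.75     
                   ┃  4        0       0       0     
                   ┃  5        0       0       0     
                   ┃  6        0       0       0     
                   ┃  7        0       0       0     
                   ┃  8        0       0       0     
                   ┃  9        0       0       0     
                   ┃ 10        0       0       0     


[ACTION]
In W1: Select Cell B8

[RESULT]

                   ┃ Spreadsheet                     
                   ┠─────────────────────────────────
                   ┃B8:                              
                   ┃       A       B       C       D 
                   ┃---------------------------------
                   ┃  1        0  224.12       0     
                   ┃  2        0       0       0     
                   ┃  3        0       0  216.75     
                   ┃  4        0       0       0     
                   ┃  5        0       0       0     
                   ┃  6        0       0       0     
                   ┃  7        0       0       0     
                   ┃  8        0     [0]       0     
                   ┃  9        0       0       0     
                   ┃ 10        0       0       0     


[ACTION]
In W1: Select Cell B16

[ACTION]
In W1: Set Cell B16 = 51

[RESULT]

                   ┃ Spreadsheet                     
                   ┠─────────────────────────────────
                   ┃B16: 51                          
                   ┃       A       B       C       D 
                   ┃---------------------------------
                   ┃  1        0  224.12       0     
                   ┃  2        0       0       0     
                   ┃  3        0       0  216.75     
                   ┃  4        0       0       0     
                   ┃  5        0       0       0     
                   ┃  6        0       0       0     
                   ┃  7        0       0       0     
                   ┃  8        0       0       0     
                   ┃  9        0       0       0     
                   ┃ 10        0       0       0     


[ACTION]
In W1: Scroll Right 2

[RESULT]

                   ┃ Spreadsheet                     
                   ┠─────────────────────────────────
                   ┃B16: 51                          
                   ┃       C       D       E       F 
                   ┃---------------------------------
                   ┃  1        0       0       0     
                   ┃  2        0       0       0   24
                   ┃  3   216.75       0       0     
                   ┃  4        0       0       0     
                   ┃  5        0       0       0     
                   ┃  6        0       0       0   15
                   ┃  7        0       0       0     
                   ┃  8        0       0       0     
                   ┃  9        0       0       0     
                   ┃ 10        0       0  224.12     


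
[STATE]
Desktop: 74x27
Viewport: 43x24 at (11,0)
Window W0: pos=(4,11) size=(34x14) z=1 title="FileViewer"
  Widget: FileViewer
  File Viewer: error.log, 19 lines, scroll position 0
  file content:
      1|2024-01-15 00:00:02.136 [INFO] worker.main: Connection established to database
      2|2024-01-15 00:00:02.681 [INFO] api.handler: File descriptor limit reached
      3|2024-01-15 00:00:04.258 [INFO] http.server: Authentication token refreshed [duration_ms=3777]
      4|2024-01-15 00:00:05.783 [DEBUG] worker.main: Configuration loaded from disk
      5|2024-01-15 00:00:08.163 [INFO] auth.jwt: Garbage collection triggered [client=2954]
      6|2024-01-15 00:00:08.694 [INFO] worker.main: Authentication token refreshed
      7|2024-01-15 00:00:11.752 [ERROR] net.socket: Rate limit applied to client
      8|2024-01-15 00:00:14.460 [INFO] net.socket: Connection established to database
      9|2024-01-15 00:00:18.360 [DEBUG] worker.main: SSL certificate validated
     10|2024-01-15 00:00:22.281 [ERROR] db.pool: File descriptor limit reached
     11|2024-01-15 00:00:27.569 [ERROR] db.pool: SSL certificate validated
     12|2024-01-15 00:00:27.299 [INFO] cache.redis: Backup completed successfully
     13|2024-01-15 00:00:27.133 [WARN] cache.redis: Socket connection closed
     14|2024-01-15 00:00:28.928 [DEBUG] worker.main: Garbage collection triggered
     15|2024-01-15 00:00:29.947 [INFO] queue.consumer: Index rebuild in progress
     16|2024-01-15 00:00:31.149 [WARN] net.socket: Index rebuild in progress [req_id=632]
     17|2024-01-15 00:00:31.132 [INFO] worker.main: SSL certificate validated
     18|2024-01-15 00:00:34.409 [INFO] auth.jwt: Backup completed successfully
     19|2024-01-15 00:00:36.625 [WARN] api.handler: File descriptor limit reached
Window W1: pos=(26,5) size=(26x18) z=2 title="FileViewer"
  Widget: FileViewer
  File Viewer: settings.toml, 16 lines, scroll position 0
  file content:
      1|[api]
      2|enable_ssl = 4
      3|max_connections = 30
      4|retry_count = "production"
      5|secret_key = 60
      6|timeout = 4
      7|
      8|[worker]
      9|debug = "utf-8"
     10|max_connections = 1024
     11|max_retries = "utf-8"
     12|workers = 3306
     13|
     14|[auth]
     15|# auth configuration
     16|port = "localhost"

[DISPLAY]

                                           
                                           
                                           
                                           
                                           
               ┏━━━━━━━━━━━━━━━━━━━━━━━━┓  
               ┃ FileViewer             ┃  
               ┠────────────────────────┨  
               ┃[api]                  ▲┃  
               ┃enable_ssl = 4         █┃  
               ┃max_connections = 30   ░┃  
━━━━━━━━━━━━━━━┃retry_count = "producti░┃  
iewer          ┃secret_key = 60        ░┃  
───────────────┃timeout = 4            ░┃  
1-15 00:00:02.1┃                       ░┃  
1-15 00:00:02.6┃[worker]               ░┃  
1-15 00:00:04.2┃debug = "utf-8"        ░┃  
1-15 00:00:05.7┃max_connections = 1024 ░┃  
1-15 00:00:08.1┃max_retries = "utf-8"  ░┃  
1-15 00:00:08.6┃workers = 3306         ░┃  
1-15 00:00:11.7┃                       ░┃  
1-15 00:00:14.4┃[auth]                 ▼┃  
1-15 00:00:18.3┗━━━━━━━━━━━━━━━━━━━━━━━━┛  
1-15 00:00:22.281 [ERROR]▼┃                


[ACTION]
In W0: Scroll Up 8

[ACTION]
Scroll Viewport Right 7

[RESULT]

                                           
                                           
                                           
                                           
                                           
        ┏━━━━━━━━━━━━━━━━━━━━━━━━┓         
        ┃ FileViewer             ┃         
        ┠────────────────────────┨         
        ┃[api]                  ▲┃         
        ┃enable_ssl = 4         █┃         
        ┃max_connections = 30   ░┃         
━━━━━━━━┃retry_count = "producti░┃         
        ┃secret_key = 60        ░┃         
────────┃timeout = 4            ░┃         
:00:02.1┃                       ░┃         
:00:02.6┃[worker]               ░┃         
:00:04.2┃debug = "utf-8"        ░┃         
:00:05.7┃max_connections = 1024 ░┃         
:00:08.1┃max_retries = "utf-8"  ░┃         
:00:08.6┃workers = 3306         ░┃         
:00:11.7┃                       ░┃         
:00:14.4┃[auth]                 ▼┃         
:00:18.3┗━━━━━━━━━━━━━━━━━━━━━━━━┛         
:00:22.281 [ERROR]▼┃                       


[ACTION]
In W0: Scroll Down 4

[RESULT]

                                           
                                           
                                           
                                           
                                           
        ┏━━━━━━━━━━━━━━━━━━━━━━━━┓         
        ┃ FileViewer             ┃         
        ┠────────────────────────┨         
        ┃[api]                  ▲┃         
        ┃enable_ssl = 4         █┃         
        ┃max_connections = 30   ░┃         
━━━━━━━━┃retry_count = "producti░┃         
        ┃secret_key = 60        ░┃         
────────┃timeout = 4            ░┃         
:00:08.1┃                       ░┃         
:00:08.6┃[worker]               ░┃         
:00:11.7┃debug = "utf-8"        ░┃         
:00:14.4┃max_connections = 1024 ░┃         
:00:18.3┃max_retries = "utf-8"  ░┃         
:00:22.2┃workers = 3306         ░┃         
:00:27.5┃                       ░┃         
:00:27.2┃[auth]                 ▼┃         
:00:27.1┗━━━━━━━━━━━━━━━━━━━━━━━━┛         
:00:28.928 [DEBUG]▼┃                       


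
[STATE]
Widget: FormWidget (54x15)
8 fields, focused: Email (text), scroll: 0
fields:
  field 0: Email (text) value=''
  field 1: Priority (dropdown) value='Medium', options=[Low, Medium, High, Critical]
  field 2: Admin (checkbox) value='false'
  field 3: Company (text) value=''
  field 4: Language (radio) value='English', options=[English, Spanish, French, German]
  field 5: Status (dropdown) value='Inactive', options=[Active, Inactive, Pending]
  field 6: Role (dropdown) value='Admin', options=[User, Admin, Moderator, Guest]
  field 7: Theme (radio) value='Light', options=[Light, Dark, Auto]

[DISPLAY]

> Email:      [                                      ]
  Priority:   [Medium                               ▼]
  Admin:      [ ]                                     
  Company:    [                                      ]
  Language:   (●) English  ( ) Spanish  ( ) French  ( 
  Status:     [Inactive                             ▼]
  Role:       [Admin                                ▼]
  Theme:      (●) Light  ( ) Dark  ( ) Auto           
                                                      
                                                      
                                                      
                                                      
                                                      
                                                      
                                                      


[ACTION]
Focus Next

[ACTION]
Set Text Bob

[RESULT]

  Email:      [                                      ]
> Priority:   [Medium                               ▼]
  Admin:      [ ]                                     
  Company:    [                                      ]
  Language:   (●) English  ( ) Spanish  ( ) French  ( 
  Status:     [Inactive                             ▼]
  Role:       [Admin                                ▼]
  Theme:      (●) Light  ( ) Dark  ( ) Auto           
                                                      
                                                      
                                                      
                                                      
                                                      
                                                      
                                                      


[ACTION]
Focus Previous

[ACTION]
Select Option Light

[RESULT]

> Email:      [                                      ]
  Priority:   [Medium                               ▼]
  Admin:      [ ]                                     
  Company:    [                                      ]
  Language:   (●) English  ( ) Spanish  ( ) French  ( 
  Status:     [Inactive                             ▼]
  Role:       [Admin                                ▼]
  Theme:      (●) Light  ( ) Dark  ( ) Auto           
                                                      
                                                      
                                                      
                                                      
                                                      
                                                      
                                                      


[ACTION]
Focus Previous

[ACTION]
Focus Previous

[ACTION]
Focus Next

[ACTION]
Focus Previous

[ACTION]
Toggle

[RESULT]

  Email:      [                                      ]
  Priority:   [Medium                               ▼]
  Admin:      [ ]                                     
  Company:    [                                      ]
  Language:   (●) English  ( ) Spanish  ( ) French  ( 
  Status:     [Inactive                             ▼]
> Role:       [Admin                                ▼]
  Theme:      (●) Light  ( ) Dark  ( ) Auto           
                                                      
                                                      
                                                      
                                                      
                                                      
                                                      
                                                      


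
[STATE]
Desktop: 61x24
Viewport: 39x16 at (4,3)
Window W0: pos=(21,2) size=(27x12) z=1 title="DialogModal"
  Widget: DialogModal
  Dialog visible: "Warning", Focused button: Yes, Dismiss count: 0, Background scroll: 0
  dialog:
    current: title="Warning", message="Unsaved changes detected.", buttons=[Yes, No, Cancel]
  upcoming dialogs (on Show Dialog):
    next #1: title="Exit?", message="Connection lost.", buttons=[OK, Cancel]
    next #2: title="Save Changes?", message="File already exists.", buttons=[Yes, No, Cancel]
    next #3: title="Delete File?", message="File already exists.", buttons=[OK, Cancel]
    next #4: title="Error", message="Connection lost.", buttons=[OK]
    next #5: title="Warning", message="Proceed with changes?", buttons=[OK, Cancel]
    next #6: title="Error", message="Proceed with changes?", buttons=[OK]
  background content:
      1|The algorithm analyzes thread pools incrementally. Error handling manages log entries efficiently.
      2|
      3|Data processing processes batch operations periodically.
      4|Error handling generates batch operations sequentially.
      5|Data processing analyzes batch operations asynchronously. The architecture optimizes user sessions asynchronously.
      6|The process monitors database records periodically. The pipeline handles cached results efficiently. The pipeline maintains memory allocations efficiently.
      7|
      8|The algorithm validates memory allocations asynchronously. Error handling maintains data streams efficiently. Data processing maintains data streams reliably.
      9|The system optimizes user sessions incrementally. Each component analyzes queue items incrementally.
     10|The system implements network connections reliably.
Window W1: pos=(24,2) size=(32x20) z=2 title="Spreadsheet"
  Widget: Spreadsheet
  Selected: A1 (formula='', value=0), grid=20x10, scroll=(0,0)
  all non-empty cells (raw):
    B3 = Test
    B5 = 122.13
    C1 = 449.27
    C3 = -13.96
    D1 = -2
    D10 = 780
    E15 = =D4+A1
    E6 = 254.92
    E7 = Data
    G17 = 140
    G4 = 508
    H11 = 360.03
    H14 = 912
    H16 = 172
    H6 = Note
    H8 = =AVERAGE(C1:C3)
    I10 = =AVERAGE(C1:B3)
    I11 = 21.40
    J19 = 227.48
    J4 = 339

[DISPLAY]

                 ┃ D┃ Spreadsheet      
                 ┠──┠──────────────────
                 ┃Th┃A1:               
                 ┃  ┃       A       B  
                 ┃Da┃------------------
                 ┃Er┃  1      [0]      
                 ┃Da┃  2        0      
                 ┃Th┃  3        0Test  
                 ┃  ┃  4        0      
                 ┃Th┃  5        0  122.
                 ┗━━┃  6        0      
                    ┃  7        0      
                    ┃  8        0      
                    ┃  9        0      
                    ┃ 10        0      
                    ┃ 11        0      


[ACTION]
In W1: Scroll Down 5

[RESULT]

                 ┃ D┃ Spreadsheet      
                 ┠──┠──────────────────
                 ┃Th┃A1:               
                 ┃  ┃       A       B  
                 ┃Da┃------------------
                 ┃Er┃  6        0      
                 ┃Da┃  7        0      
                 ┃Th┃  8        0      
                 ┃  ┃  9        0      
                 ┃Th┃ 10        0      
                 ┗━━┃ 11        0      
                    ┃ 12        0      
                    ┃ 13        0      
                    ┃ 14        0      
                    ┃ 15        0      
                    ┃ 16        0      


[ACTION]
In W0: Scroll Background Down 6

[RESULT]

                 ┃ D┃ Spreadsheet      
                 ┠──┠──────────────────
                 ┃  ┃A1:               
                 ┃Th┃       A       B  
                 ┃Th┃------------------
                 ┃Th┃  6        0      
                 ┃  ┃  7        0      
                 ┃  ┃  8        0      
                 ┃  ┃  9        0      
                 ┃  ┃ 10        0      
                 ┗━━┃ 11        0      
                    ┃ 12        0      
                    ┃ 13        0      
                    ┃ 14        0      
                    ┃ 15        0      
                    ┃ 16        0      


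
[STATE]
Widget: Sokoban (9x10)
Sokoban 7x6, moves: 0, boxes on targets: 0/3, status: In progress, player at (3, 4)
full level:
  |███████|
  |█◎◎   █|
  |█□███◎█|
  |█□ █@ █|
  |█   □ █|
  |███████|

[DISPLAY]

███████  
█◎◎   █  
█□███◎█  
█□ █@ █  
█   □ █  
███████  
Moves: 0 
         
         
         


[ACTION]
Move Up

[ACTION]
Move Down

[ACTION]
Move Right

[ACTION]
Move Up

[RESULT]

███████  
█◎◎   █  
█□███+█  
█□ █  █  
█   □ █  
███████  
Moves: 2 
         
         
         


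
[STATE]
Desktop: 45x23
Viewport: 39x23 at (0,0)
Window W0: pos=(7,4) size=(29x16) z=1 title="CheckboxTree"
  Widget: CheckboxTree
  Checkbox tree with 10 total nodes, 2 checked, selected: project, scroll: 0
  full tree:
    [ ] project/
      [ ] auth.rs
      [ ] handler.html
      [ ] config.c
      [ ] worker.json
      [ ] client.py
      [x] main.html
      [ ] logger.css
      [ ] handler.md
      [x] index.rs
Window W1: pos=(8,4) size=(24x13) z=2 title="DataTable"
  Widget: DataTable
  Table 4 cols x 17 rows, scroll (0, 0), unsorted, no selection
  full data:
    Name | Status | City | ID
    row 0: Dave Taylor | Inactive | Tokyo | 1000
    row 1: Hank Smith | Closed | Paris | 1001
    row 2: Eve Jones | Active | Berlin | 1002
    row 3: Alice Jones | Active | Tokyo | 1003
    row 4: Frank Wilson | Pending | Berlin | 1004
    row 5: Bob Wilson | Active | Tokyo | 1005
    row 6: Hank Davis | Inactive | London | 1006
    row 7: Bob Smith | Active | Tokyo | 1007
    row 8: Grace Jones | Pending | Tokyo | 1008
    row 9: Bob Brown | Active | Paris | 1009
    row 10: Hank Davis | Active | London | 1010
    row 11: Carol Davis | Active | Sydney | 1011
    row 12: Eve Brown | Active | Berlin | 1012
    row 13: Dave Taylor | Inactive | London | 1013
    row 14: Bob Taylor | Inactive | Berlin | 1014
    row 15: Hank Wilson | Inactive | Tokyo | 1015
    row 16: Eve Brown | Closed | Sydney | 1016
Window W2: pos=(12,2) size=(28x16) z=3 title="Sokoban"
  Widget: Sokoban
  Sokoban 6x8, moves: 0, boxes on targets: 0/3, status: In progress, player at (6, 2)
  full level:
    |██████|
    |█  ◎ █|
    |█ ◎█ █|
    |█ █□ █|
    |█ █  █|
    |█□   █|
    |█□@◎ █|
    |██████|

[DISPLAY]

                                       
                                       
            ┏━━━━━━━━━━━━━━━━━━━━━━━━━━
            ┃ Sokoban                  
       ┏┏━━━┠──────────────────────────
       ┃┃ Da┃██████                    
       ┠┠───┃█  ◎ █                    
       ┃┃Nam┃█ ◎█ █                    
       ┃┃───┃█ █□ █                    
       ┃┃Dav┃█ █  █                    
       ┃┃Han┃█□   █                    
       ┃┃Eve┃█□@◎ █                    
       ┃┃Ali┃██████                    
       ┃┃Fra┃Moves: 0  0/3             
       ┃┃Bob┃                          
       ┃┃Han┃                          
       ┃┗━━━┃                          
       ┃    ┗━━━━━━━━━━━━━━━━━━━━━━━━━━
       ┃                           ┃   
       ┗━━━━━━━━━━━━━━━━━━━━━━━━━━━┛   
                                       
                                       
                                       


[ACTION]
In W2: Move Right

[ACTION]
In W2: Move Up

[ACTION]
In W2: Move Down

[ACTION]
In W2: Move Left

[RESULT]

                                       
                                       
            ┏━━━━━━━━━━━━━━━━━━━━━━━━━━
            ┃ Sokoban                  
       ┏┏━━━┠──────────────────────────
       ┃┃ Da┃██████                    
       ┠┠───┃█  ◎ █                    
       ┃┃Nam┃█ ◎█ █                    
       ┃┃───┃█ █□ █                    
       ┃┃Dav┃█ █  █                    
       ┃┃Han┃█□   █                    
       ┃┃Eve┃█□@◎ █                    
       ┃┃Ali┃██████                    
       ┃┃Fra┃Moves: 4  0/3             
       ┃┃Bob┃                          
       ┃┃Han┃                          
       ┃┗━━━┃                          
       ┃    ┗━━━━━━━━━━━━━━━━━━━━━━━━━━
       ┃                           ┃   
       ┗━━━━━━━━━━━━━━━━━━━━━━━━━━━┛   
                                       
                                       
                                       


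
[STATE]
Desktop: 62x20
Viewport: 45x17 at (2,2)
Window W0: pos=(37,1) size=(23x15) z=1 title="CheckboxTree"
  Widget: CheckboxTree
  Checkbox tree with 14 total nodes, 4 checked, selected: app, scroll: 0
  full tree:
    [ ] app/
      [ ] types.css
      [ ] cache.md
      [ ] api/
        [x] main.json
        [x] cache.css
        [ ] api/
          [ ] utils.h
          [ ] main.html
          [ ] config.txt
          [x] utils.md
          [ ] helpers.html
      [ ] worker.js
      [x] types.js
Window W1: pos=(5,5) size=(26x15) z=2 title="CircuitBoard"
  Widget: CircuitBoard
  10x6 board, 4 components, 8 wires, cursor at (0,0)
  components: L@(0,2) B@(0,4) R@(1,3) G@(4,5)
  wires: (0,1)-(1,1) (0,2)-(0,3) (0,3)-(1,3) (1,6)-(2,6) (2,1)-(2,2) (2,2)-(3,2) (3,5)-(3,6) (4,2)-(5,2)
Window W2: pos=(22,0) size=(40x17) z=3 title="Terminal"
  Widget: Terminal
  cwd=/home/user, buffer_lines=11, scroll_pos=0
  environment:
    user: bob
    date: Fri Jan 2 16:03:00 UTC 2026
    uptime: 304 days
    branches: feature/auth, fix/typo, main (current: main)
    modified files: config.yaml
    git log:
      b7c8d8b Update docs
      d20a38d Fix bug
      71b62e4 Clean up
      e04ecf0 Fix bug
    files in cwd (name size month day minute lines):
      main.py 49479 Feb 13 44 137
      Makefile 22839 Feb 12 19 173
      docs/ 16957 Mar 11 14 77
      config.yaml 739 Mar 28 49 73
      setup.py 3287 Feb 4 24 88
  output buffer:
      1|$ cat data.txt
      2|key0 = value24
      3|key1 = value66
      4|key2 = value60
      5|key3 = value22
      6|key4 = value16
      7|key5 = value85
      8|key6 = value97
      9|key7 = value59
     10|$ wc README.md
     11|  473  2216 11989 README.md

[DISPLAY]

                    ┠────────────────────────
                    ┃$ cat data.txt          
                    ┃key0 = value24          
   ┏━━━━━━━━━━━━━━━━┃key1 = value66          
   ┃ CircuitBoard   ┃key2 = value60          
   ┠────────────────┃key3 = value22          
   ┃   0 1 2 3 4 5 6┃key4 = value16          
   ┃0  [.]  ·   L ─ ┃key5 = value85          
   ┃        │       ┃key6 = value97          
   ┃1       ·       ┃key7 = value59          
   ┃                ┃$ wc README.md          
   ┃2       · ─ ·   ┃  473  2216 11989 README
   ┃            │   ┃$ █                     
   ┃3           ·   ┃                        
   ┃                ┗━━━━━━━━━━━━━━━━━━━━━━━━
   ┃4           ·           ┃                
   ┃            │           ┃                


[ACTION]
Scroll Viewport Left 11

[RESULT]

                      ┠──────────────────────
                      ┃$ cat data.txt        
                      ┃key0 = value24        
     ┏━━━━━━━━━━━━━━━━┃key1 = value66        
     ┃ CircuitBoard   ┃key2 = value60        
     ┠────────────────┃key3 = value22        
     ┃   0 1 2 3 4 5 6┃key4 = value16        
     ┃0  [.]  ·   L ─ ┃key5 = value85        
     ┃        │       ┃key6 = value97        
     ┃1       ·       ┃key7 = value59        
     ┃                ┃$ wc README.md        
     ┃2       · ─ ·   ┃  473  2216 11989 READ
     ┃            │   ┃$ █                   
     ┃3           ·   ┃                      
     ┃                ┗━━━━━━━━━━━━━━━━━━━━━━
     ┃4           ·           ┃              
     ┃            │           ┃              


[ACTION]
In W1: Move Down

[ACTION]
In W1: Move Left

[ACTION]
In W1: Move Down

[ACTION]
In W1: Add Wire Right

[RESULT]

                      ┠──────────────────────
                      ┃$ cat data.txt        
                      ┃key0 = value24        
     ┏━━━━━━━━━━━━━━━━┃key1 = value66        
     ┃ CircuitBoard   ┃key2 = value60        
     ┠────────────────┃key3 = value22        
     ┃   0 1 2 3 4 5 6┃key4 = value16        
     ┃0       ·   L ─ ┃key5 = value85        
     ┃        │       ┃key6 = value97        
     ┃1       ·       ┃key7 = value59        
     ┃                ┃$ wc README.md        
     ┃2  [.]─ · ─ ·   ┃  473  2216 11989 READ
     ┃            │   ┃$ █                   
     ┃3           ·   ┃                      
     ┃                ┗━━━━━━━━━━━━━━━━━━━━━━
     ┃4           ·           ┃              
     ┃            │           ┃              


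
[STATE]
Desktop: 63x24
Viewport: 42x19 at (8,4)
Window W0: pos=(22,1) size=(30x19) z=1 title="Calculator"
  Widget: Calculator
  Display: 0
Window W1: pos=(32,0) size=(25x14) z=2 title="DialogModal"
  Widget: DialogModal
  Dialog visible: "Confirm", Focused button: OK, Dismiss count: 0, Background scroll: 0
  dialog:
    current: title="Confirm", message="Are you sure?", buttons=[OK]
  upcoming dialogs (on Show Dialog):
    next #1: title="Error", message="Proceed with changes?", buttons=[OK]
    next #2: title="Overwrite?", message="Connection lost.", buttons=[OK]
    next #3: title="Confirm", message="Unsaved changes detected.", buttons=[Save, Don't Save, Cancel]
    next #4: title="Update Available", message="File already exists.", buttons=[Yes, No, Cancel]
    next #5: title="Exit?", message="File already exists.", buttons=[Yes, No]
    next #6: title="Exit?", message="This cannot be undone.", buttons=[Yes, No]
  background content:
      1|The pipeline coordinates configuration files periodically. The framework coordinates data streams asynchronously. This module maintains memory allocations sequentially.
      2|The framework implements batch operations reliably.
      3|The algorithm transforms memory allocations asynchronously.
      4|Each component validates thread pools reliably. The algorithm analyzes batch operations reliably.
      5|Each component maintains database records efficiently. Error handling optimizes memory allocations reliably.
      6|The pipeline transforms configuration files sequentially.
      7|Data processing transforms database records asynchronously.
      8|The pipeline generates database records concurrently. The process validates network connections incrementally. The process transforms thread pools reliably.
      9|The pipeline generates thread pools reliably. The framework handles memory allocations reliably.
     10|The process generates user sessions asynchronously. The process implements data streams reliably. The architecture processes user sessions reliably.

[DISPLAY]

              ┃         ┃The framework imp
              ┃┌───┬───┬┃The┌─────────────
              ┃│ 7 │ 8 │┃Eac│    Confirm  
              ┃├───┼───┼┃Eac│ Are you sure
              ┃│ 4 │ 5 │┃The│      [OK]   
              ┃├───┼───┼┃Dat└─────────────
              ┃│ 1 │ 2 │┃The pipeline gene
              ┃├───┼───┼┃The pipeline gene
              ┃│ 0 │ . │┃The process gener
              ┃├───┼───┼┗━━━━━━━━━━━━━━━━━
              ┃│ C │ MC│ MR│ M+│          
              ┃└───┴───┴───┴───┘          
              ┃                           
              ┃                           
              ┃                           
              ┗━━━━━━━━━━━━━━━━━━━━━━━━━━━
                                          
                                          
                                          


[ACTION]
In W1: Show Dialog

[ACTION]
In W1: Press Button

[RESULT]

              ┃         ┃The framework imp
              ┃┌───┬───┬┃The algorithm tra
              ┃│ 7 │ 8 │┃Each component va
              ┃├───┼───┼┃Each component ma
              ┃│ 4 │ 5 │┃The pipeline tran
              ┃├───┼───┼┃Data processing t
              ┃│ 1 │ 2 │┃The pipeline gene
              ┃├───┼───┼┃The pipeline gene
              ┃│ 0 │ . │┃The process gener
              ┃├───┼───┼┗━━━━━━━━━━━━━━━━━
              ┃│ C │ MC│ MR│ M+│          
              ┃└───┴───┴───┴───┘          
              ┃                           
              ┃                           
              ┃                           
              ┗━━━━━━━━━━━━━━━━━━━━━━━━━━━
                                          
                                          
                                          


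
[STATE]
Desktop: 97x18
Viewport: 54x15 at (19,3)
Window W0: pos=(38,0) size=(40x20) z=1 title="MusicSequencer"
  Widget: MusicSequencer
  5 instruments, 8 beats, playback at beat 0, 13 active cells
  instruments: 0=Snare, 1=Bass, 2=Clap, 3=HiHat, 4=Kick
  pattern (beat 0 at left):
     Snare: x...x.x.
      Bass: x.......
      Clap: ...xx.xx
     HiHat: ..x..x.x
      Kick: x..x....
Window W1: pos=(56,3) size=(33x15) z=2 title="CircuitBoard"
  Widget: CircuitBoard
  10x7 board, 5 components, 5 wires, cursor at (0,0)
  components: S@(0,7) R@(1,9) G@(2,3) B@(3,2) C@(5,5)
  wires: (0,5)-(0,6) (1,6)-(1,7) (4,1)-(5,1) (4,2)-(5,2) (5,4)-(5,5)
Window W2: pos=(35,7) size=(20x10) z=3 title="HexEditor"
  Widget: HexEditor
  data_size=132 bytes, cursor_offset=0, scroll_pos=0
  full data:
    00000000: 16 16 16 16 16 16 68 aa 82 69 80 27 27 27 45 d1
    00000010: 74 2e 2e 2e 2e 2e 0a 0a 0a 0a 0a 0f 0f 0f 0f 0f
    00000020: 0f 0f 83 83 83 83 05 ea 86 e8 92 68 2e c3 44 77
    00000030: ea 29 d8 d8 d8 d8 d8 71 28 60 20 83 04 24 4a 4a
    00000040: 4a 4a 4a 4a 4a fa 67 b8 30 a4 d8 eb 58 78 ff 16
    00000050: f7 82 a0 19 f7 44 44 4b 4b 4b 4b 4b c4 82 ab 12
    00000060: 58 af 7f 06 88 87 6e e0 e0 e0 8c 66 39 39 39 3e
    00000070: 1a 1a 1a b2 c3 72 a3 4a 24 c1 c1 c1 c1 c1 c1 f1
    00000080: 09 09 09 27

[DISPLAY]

                   ┃      ▼1234567   ┏━━━━━━━━━━━━━━━━
                   ┃ Snare█···█·█·   ┃ CircuitBoard   
                   ┃  Bass█·······   ┠────────────────
                   ┃  Clap···██·██   ┃   0 1 2 3 4 5 6
                ┏━━━━━━━━━━━━━━━━━━┓ ┃0  [.]          
                ┃ HexEditor        ┃ ┃                
                ┠──────────────────┨ ┃1               
                ┃00000000  16 16 16┃ ┃                
                ┃00000010  74 2e 2e┃ ┃2               
                ┃00000020  0f 0f 83┃ ┃                
                ┃00000030  ea 29 d8┃ ┃3           B   
                ┃00000040  4a 4a 4a┃ ┃                
                ┃00000050  f7 82 a0┃ ┃4       ·   ·   
                ┗━━━━━━━━━━━━━━━━━━┛ ┃        │   │   
                   ┃                 ┗━━━━━━━━━━━━━━━━


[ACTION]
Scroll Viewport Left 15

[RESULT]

                                  ┃      ▼1234567   ┏━
                                  ┃ Snare█···█·█·   ┃ 
                                  ┃  Bass█·······   ┠─
                                  ┃  Clap···██·██   ┃ 
                               ┏━━━━━━━━━━━━━━━━━━┓ ┃0
                               ┃ HexEditor        ┃ ┃ 
                               ┠──────────────────┨ ┃1
                               ┃00000000  16 16 16┃ ┃ 
                               ┃00000010  74 2e 2e┃ ┃2
                               ┃00000020  0f 0f 83┃ ┃ 
                               ┃00000030  ea 29 d8┃ ┃3
                               ┃00000040  4a 4a 4a┃ ┃ 
                               ┃00000050  f7 82 a0┃ ┃4
                               ┗━━━━━━━━━━━━━━━━━━┛ ┃ 
                                  ┃                 ┗━


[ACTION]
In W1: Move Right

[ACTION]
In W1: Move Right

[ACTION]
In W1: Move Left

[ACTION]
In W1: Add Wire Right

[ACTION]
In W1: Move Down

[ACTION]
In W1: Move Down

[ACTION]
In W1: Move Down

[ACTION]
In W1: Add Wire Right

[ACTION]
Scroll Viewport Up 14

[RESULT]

                                  ┏━━━━━━━━━━━━━━━━━━━
                                  ┃ MusicSequencer    
                                  ┠───────────────────
                                  ┃      ▼1234567   ┏━
                                  ┃ Snare█···█·█·   ┃ 
                                  ┃  Bass█·······   ┠─
                                  ┃  Clap···██·██   ┃ 
                               ┏━━━━━━━━━━━━━━━━━━┓ ┃0
                               ┃ HexEditor        ┃ ┃ 
                               ┠──────────────────┨ ┃1
                               ┃00000000  16 16 16┃ ┃ 
                               ┃00000010  74 2e 2e┃ ┃2
                               ┃00000020  0f 0f 83┃ ┃ 
                               ┃00000030  ea 29 d8┃ ┃3
                               ┃00000040  4a 4a 4a┃ ┃ 
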